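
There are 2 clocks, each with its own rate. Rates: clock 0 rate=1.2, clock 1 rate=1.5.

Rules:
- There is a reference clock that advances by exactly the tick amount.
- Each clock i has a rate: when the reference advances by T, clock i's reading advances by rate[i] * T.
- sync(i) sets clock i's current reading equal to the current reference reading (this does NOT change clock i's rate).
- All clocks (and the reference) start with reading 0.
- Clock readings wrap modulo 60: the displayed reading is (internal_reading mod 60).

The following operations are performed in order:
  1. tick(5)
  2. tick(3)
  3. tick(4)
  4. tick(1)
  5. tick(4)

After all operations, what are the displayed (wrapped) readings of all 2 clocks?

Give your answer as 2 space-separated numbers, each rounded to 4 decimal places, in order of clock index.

After op 1 tick(5): ref=5.0000 raw=[6.0000 7.5000]
After op 2 tick(3): ref=8.0000 raw=[9.6000 12.0000]
After op 3 tick(4): ref=12.0000 raw=[14.4000 18.0000]
After op 4 tick(1): ref=13.0000 raw=[15.6000 19.5000]
After op 5 tick(4): ref=17.0000 raw=[20.4000 25.5000]
Wrap final raw readings (mod 60): 20.4000 mod 60 = 20.4000; 25.5000 mod 60 = 25.5000

Answer: 20.4000 25.5000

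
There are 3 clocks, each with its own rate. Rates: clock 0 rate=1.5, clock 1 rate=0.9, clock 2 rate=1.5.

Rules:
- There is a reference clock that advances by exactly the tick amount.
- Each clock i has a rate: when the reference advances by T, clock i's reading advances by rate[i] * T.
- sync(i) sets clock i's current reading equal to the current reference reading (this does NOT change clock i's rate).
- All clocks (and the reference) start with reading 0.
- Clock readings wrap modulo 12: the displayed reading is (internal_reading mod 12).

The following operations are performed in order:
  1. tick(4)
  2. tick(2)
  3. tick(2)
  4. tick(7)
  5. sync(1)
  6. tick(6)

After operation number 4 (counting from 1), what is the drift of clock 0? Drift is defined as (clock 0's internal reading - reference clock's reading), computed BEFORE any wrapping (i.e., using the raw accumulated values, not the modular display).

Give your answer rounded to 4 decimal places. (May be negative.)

After op 1 tick(4): ref=4.0000 raw=[6.0000 3.6000 6.0000]
After op 2 tick(2): ref=6.0000 raw=[9.0000 5.4000 9.0000]
After op 3 tick(2): ref=8.0000 raw=[12.0000 7.2000 12.0000]
After op 4 tick(7): ref=15.0000 raw=[22.5000 13.5000 22.5000]
Drift of clock 0 after op 4: 22.5000 - 15.0000 = 7.5000

Answer: 7.5000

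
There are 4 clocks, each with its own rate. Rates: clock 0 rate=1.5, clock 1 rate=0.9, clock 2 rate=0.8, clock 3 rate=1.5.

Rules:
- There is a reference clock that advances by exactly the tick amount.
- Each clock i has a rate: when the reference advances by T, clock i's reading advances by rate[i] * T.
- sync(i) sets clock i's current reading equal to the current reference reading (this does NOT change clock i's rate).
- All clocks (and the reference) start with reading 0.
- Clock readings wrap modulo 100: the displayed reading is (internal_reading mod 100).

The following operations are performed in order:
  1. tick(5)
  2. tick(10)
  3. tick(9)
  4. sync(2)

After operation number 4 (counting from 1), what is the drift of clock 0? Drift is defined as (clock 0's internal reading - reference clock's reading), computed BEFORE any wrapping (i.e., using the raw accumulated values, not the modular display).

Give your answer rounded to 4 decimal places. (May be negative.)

After op 1 tick(5): ref=5.0000 raw=[7.5000 4.5000 4.0000 7.5000]
After op 2 tick(10): ref=15.0000 raw=[22.5000 13.5000 12.0000 22.5000]
After op 3 tick(9): ref=24.0000 raw=[36.0000 21.6000 19.2000 36.0000]
After op 4 sync(2): ref=24.0000 raw=[36.0000 21.6000 24.0000 36.0000]
Drift of clock 0 after op 4: 36.0000 - 24.0000 = 12.0000

Answer: 12.0000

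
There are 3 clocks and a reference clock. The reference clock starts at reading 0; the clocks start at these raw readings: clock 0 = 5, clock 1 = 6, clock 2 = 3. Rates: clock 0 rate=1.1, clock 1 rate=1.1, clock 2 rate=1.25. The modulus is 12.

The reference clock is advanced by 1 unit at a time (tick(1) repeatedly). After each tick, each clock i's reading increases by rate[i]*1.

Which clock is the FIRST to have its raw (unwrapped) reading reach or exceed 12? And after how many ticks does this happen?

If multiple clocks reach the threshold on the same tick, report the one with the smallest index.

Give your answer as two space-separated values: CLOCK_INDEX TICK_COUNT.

Answer: 1 6

Derivation:
clock 0: start=5, rate=1.1, needs 12-5 = 7; ticks = ceil(7/1.1) = ceil(6.3636) = 7; reading at tick 7 = 5 + 1.1*7 = 12.7000
clock 1: start=6, rate=1.1, needs 12-6 = 6; ticks = ceil(6/1.1) = ceil(5.4545) = 6; reading at tick 6 = 6 + 1.1*6 = 12.6000
clock 2: start=3, rate=1.25, needs 12-3 = 9; ticks = ceil(9/1.25) = ceil(7.2000) = 8; reading at tick 8 = 3 + 1.25*8 = 13.0000
Minimum tick count = 6; winners = [1]; smallest index = 1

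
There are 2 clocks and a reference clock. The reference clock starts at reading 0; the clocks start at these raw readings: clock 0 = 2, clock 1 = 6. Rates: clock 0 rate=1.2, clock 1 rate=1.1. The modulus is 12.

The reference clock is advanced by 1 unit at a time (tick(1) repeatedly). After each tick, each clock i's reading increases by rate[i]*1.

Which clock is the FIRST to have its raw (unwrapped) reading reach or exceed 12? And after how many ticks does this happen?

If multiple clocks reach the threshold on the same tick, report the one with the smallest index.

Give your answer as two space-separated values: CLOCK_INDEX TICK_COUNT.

Answer: 1 6

Derivation:
clock 0: start=2, rate=1.2, needs 12-2 = 10; ticks = ceil(10/1.2) = ceil(8.3333) = 9; reading at tick 9 = 2 + 1.2*9 = 12.8000
clock 1: start=6, rate=1.1, needs 12-6 = 6; ticks = ceil(6/1.1) = ceil(5.4545) = 6; reading at tick 6 = 6 + 1.1*6 = 12.6000
Minimum tick count = 6; winners = [1]; smallest index = 1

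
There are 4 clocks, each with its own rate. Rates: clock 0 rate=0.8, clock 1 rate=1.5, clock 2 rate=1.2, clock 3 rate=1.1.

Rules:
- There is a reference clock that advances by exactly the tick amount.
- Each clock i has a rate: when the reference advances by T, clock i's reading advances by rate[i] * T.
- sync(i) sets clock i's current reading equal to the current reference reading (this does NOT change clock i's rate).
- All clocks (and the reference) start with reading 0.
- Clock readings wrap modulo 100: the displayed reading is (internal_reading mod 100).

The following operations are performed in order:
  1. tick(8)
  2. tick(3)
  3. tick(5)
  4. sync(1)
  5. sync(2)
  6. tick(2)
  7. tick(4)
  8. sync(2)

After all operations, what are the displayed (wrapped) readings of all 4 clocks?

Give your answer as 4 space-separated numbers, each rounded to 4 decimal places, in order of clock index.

Answer: 17.6000 25.0000 22.0000 24.2000

Derivation:
After op 1 tick(8): ref=8.0000 raw=[6.4000 12.0000 9.6000 8.8000]
After op 2 tick(3): ref=11.0000 raw=[8.8000 16.5000 13.2000 12.1000]
After op 3 tick(5): ref=16.0000 raw=[12.8000 24.0000 19.2000 17.6000]
After op 4 sync(1): ref=16.0000 raw=[12.8000 16.0000 19.2000 17.6000]
After op 5 sync(2): ref=16.0000 raw=[12.8000 16.0000 16.0000 17.6000]
After op 6 tick(2): ref=18.0000 raw=[14.4000 19.0000 18.4000 19.8000]
After op 7 tick(4): ref=22.0000 raw=[17.6000 25.0000 23.2000 24.2000]
After op 8 sync(2): ref=22.0000 raw=[17.6000 25.0000 22.0000 24.2000]
Wrap final raw readings (mod 100): 17.6000 mod 100 = 17.6000; 25.0000 mod 100 = 25.0000; 22.0000 mod 100 = 22.0000; 24.2000 mod 100 = 24.2000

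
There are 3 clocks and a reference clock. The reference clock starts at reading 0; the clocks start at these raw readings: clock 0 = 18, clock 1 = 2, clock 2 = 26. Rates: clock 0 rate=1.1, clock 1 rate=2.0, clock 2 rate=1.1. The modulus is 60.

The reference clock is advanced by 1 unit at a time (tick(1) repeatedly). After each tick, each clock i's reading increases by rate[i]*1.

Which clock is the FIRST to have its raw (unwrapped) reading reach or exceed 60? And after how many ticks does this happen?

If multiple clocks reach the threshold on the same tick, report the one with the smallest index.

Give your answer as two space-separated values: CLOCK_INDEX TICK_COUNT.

Answer: 1 29

Derivation:
clock 0: start=18, rate=1.1, needs 60-18 = 42; ticks = ceil(42/1.1) = ceil(38.1818) = 39; reading at tick 39 = 18 + 1.1*39 = 60.9000
clock 1: start=2, rate=2.0, needs 60-2 = 58; ticks = ceil(58/2.0) = ceil(29.0000) = 29; reading at tick 29 = 2 + 2.0*29 = 60.0000
clock 2: start=26, rate=1.1, needs 60-26 = 34; ticks = ceil(34/1.1) = ceil(30.9091) = 31; reading at tick 31 = 26 + 1.1*31 = 60.1000
Minimum tick count = 29; winners = [1]; smallest index = 1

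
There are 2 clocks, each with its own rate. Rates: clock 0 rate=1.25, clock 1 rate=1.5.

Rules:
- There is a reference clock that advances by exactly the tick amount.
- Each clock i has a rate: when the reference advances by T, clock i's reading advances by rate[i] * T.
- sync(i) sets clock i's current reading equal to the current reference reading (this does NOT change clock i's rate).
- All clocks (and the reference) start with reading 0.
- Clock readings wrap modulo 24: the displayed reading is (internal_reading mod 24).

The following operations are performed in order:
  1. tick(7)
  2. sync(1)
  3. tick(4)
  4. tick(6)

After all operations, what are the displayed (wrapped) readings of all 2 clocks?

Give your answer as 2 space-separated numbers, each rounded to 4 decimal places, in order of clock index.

Answer: 21.2500 22.0000

Derivation:
After op 1 tick(7): ref=7.0000 raw=[8.7500 10.5000]
After op 2 sync(1): ref=7.0000 raw=[8.7500 7.0000]
After op 3 tick(4): ref=11.0000 raw=[13.7500 13.0000]
After op 4 tick(6): ref=17.0000 raw=[21.2500 22.0000]
Wrap final raw readings (mod 24): 21.2500 mod 24 = 21.2500; 22.0000 mod 24 = 22.0000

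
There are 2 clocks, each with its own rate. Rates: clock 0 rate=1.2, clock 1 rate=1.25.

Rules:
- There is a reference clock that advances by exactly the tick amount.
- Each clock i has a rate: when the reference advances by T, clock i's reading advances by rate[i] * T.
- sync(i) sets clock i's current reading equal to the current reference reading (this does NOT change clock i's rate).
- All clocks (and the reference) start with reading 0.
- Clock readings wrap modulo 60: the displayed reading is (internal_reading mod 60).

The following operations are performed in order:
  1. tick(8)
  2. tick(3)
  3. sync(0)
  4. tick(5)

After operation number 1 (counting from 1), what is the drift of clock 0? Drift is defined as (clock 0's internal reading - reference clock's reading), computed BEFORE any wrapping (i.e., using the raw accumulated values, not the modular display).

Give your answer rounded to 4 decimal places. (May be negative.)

After op 1 tick(8): ref=8.0000 raw=[9.6000 10.0000]
Drift of clock 0 after op 1: 9.6000 - 8.0000 = 1.6000

Answer: 1.6000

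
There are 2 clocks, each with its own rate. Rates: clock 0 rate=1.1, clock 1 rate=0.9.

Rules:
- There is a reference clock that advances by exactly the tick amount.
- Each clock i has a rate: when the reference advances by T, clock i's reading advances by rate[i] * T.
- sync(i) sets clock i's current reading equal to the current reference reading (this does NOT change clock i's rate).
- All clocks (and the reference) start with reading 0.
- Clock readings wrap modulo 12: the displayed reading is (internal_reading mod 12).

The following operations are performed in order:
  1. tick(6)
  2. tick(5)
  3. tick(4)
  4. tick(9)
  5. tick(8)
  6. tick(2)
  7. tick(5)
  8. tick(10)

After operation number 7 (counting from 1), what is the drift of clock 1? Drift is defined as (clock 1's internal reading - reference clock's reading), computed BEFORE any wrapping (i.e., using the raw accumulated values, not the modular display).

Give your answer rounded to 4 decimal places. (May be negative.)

After op 1 tick(6): ref=6.0000 raw=[6.6000 5.4000]
After op 2 tick(5): ref=11.0000 raw=[12.1000 9.9000]
After op 3 tick(4): ref=15.0000 raw=[16.5000 13.5000]
After op 4 tick(9): ref=24.0000 raw=[26.4000 21.6000]
After op 5 tick(8): ref=32.0000 raw=[35.2000 28.8000]
After op 6 tick(2): ref=34.0000 raw=[37.4000 30.6000]
After op 7 tick(5): ref=39.0000 raw=[42.9000 35.1000]
Drift of clock 1 after op 7: 35.1000 - 39.0000 = -3.9000

Answer: -3.9000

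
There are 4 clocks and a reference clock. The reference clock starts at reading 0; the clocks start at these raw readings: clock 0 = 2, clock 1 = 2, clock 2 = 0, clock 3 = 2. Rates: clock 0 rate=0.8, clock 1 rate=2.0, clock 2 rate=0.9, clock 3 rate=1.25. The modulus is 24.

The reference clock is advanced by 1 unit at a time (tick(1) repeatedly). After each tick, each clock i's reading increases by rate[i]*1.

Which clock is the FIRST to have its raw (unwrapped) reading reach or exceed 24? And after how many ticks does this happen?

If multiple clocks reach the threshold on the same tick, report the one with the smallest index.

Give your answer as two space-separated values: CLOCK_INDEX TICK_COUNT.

clock 0: start=2, rate=0.8, needs 24-2 = 22; ticks = ceil(22/0.8) = ceil(27.5000) = 28; reading at tick 28 = 2 + 0.8*28 = 24.4000
clock 1: start=2, rate=2.0, needs 24-2 = 22; ticks = ceil(22/2.0) = ceil(11.0000) = 11; reading at tick 11 = 2 + 2.0*11 = 24.0000
clock 2: start=0, rate=0.9, needs 24-0 = 24; ticks = ceil(24/0.9) = ceil(26.6667) = 27; reading at tick 27 = 0 + 0.9*27 = 24.3000
clock 3: start=2, rate=1.25, needs 24-2 = 22; ticks = ceil(22/1.25) = ceil(17.6000) = 18; reading at tick 18 = 2 + 1.25*18 = 24.5000
Minimum tick count = 11; winners = [1]; smallest index = 1

Answer: 1 11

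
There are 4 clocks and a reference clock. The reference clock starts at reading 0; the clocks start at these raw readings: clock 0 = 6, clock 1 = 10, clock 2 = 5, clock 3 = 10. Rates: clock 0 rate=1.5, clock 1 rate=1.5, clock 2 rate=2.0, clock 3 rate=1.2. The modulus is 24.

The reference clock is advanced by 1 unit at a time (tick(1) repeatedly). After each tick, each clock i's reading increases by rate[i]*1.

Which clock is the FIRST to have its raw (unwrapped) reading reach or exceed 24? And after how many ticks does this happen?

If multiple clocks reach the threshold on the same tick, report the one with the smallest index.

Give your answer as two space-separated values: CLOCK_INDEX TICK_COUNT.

Answer: 1 10

Derivation:
clock 0: start=6, rate=1.5, needs 24-6 = 18; ticks = ceil(18/1.5) = ceil(12.0000) = 12; reading at tick 12 = 6 + 1.5*12 = 24.0000
clock 1: start=10, rate=1.5, needs 24-10 = 14; ticks = ceil(14/1.5) = ceil(9.3333) = 10; reading at tick 10 = 10 + 1.5*10 = 25.0000
clock 2: start=5, rate=2.0, needs 24-5 = 19; ticks = ceil(19/2.0) = ceil(9.5000) = 10; reading at tick 10 = 5 + 2.0*10 = 25.0000
clock 3: start=10, rate=1.2, needs 24-10 = 14; ticks = ceil(14/1.2) = ceil(11.6667) = 12; reading at tick 12 = 10 + 1.2*12 = 24.4000
Minimum tick count = 10; winners = [1, 2]; smallest index = 1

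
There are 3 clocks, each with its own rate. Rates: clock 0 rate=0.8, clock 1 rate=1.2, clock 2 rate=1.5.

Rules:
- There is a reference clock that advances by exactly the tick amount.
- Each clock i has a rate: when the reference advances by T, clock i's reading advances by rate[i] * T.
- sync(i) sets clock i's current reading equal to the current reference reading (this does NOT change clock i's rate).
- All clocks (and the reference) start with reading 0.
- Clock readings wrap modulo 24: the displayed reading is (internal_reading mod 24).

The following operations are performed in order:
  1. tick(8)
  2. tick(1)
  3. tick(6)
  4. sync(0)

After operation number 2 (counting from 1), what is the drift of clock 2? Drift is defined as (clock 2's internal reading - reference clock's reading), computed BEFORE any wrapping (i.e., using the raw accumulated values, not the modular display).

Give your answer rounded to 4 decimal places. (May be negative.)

After op 1 tick(8): ref=8.0000 raw=[6.4000 9.6000 12.0000]
After op 2 tick(1): ref=9.0000 raw=[7.2000 10.8000 13.5000]
Drift of clock 2 after op 2: 13.5000 - 9.0000 = 4.5000

Answer: 4.5000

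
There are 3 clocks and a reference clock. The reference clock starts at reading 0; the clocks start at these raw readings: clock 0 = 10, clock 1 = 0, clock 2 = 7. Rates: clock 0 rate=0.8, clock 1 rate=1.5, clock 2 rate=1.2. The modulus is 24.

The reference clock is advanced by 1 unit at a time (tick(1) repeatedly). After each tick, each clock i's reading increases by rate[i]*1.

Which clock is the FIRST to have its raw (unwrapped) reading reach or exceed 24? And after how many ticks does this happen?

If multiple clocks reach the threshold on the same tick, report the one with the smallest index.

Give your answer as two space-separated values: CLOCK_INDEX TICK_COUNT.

Answer: 2 15

Derivation:
clock 0: start=10, rate=0.8, needs 24-10 = 14; ticks = ceil(14/0.8) = ceil(17.5000) = 18; reading at tick 18 = 10 + 0.8*18 = 24.4000
clock 1: start=0, rate=1.5, needs 24-0 = 24; ticks = ceil(24/1.5) = ceil(16.0000) = 16; reading at tick 16 = 0 + 1.5*16 = 24.0000
clock 2: start=7, rate=1.2, needs 24-7 = 17; ticks = ceil(17/1.2) = ceil(14.1667) = 15; reading at tick 15 = 7 + 1.2*15 = 25.0000
Minimum tick count = 15; winners = [2]; smallest index = 2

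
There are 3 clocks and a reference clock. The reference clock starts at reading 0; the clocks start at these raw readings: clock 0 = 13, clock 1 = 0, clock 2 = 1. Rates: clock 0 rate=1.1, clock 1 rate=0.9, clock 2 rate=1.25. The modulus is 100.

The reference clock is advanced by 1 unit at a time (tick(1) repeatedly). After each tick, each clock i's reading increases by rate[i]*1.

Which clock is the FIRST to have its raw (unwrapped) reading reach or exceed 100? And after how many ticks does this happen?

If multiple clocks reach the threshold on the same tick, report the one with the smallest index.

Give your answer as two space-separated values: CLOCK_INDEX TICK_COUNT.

Answer: 0 80

Derivation:
clock 0: start=13, rate=1.1, needs 100-13 = 87; ticks = ceil(87/1.1) = ceil(79.0909) = 80; reading at tick 80 = 13 + 1.1*80 = 101.0000
clock 1: start=0, rate=0.9, needs 100-0 = 100; ticks = ceil(100/0.9) = ceil(111.1111) = 112; reading at tick 112 = 0 + 0.9*112 = 100.8000
clock 2: start=1, rate=1.25, needs 100-1 = 99; ticks = ceil(99/1.25) = ceil(79.2000) = 80; reading at tick 80 = 1 + 1.25*80 = 101.0000
Minimum tick count = 80; winners = [0, 2]; smallest index = 0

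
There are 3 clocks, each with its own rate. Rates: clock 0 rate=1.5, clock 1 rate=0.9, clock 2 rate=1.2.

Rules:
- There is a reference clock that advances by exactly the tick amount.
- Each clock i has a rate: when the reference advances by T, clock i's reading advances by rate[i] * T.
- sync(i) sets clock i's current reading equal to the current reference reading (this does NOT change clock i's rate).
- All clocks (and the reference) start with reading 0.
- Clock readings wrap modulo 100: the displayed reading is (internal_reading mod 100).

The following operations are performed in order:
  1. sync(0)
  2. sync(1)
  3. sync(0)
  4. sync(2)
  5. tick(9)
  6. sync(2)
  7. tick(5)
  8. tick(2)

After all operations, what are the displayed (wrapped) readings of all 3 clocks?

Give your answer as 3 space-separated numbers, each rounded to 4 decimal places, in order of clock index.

Answer: 24.0000 14.4000 17.4000

Derivation:
After op 1 sync(0): ref=0.0000 raw=[0.0000 0.0000 0.0000]
After op 2 sync(1): ref=0.0000 raw=[0.0000 0.0000 0.0000]
After op 3 sync(0): ref=0.0000 raw=[0.0000 0.0000 0.0000]
After op 4 sync(2): ref=0.0000 raw=[0.0000 0.0000 0.0000]
After op 5 tick(9): ref=9.0000 raw=[13.5000 8.1000 10.8000]
After op 6 sync(2): ref=9.0000 raw=[13.5000 8.1000 9.0000]
After op 7 tick(5): ref=14.0000 raw=[21.0000 12.6000 15.0000]
After op 8 tick(2): ref=16.0000 raw=[24.0000 14.4000 17.4000]
Wrap final raw readings (mod 100): 24.0000 mod 100 = 24.0000; 14.4000 mod 100 = 14.4000; 17.4000 mod 100 = 17.4000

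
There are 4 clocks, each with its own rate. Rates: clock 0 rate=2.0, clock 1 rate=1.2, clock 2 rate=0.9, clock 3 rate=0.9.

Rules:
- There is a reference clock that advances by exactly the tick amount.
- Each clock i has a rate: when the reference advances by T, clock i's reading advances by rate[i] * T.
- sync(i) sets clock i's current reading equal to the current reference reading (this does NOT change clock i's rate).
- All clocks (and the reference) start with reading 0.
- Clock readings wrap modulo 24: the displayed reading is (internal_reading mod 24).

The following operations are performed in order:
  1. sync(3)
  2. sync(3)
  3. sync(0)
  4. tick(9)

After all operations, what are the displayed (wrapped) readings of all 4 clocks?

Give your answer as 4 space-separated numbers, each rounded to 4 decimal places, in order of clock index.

Answer: 18.0000 10.8000 8.1000 8.1000

Derivation:
After op 1 sync(3): ref=0.0000 raw=[0.0000 0.0000 0.0000 0.0000]
After op 2 sync(3): ref=0.0000 raw=[0.0000 0.0000 0.0000 0.0000]
After op 3 sync(0): ref=0.0000 raw=[0.0000 0.0000 0.0000 0.0000]
After op 4 tick(9): ref=9.0000 raw=[18.0000 10.8000 8.1000 8.1000]
Wrap final raw readings (mod 24): 18.0000 mod 24 = 18.0000; 10.8000 mod 24 = 10.8000; 8.1000 mod 24 = 8.1000; 8.1000 mod 24 = 8.1000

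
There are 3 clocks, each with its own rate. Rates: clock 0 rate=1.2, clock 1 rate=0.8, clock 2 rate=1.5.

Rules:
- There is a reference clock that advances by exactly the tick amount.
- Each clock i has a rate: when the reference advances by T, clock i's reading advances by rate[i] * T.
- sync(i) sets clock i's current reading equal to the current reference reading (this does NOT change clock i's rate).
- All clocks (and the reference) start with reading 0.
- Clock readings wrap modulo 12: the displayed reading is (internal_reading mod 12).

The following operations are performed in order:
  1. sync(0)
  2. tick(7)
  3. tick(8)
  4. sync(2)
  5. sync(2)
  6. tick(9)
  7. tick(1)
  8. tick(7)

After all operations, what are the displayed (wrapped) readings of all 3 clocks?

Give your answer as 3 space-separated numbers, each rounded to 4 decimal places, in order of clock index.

After op 1 sync(0): ref=0.0000 raw=[0.0000 0.0000 0.0000]
After op 2 tick(7): ref=7.0000 raw=[8.4000 5.6000 10.5000]
After op 3 tick(8): ref=15.0000 raw=[18.0000 12.0000 22.5000]
After op 4 sync(2): ref=15.0000 raw=[18.0000 12.0000 15.0000]
After op 5 sync(2): ref=15.0000 raw=[18.0000 12.0000 15.0000]
After op 6 tick(9): ref=24.0000 raw=[28.8000 19.2000 28.5000]
After op 7 tick(1): ref=25.0000 raw=[30.0000 20.0000 30.0000]
After op 8 tick(7): ref=32.0000 raw=[38.4000 25.6000 40.5000]
Wrap final raw readings (mod 12): 38.4000 mod 12 = 2.4000; 25.6000 mod 12 = 1.6000; 40.5000 mod 12 = 4.5000

Answer: 2.4000 1.6000 4.5000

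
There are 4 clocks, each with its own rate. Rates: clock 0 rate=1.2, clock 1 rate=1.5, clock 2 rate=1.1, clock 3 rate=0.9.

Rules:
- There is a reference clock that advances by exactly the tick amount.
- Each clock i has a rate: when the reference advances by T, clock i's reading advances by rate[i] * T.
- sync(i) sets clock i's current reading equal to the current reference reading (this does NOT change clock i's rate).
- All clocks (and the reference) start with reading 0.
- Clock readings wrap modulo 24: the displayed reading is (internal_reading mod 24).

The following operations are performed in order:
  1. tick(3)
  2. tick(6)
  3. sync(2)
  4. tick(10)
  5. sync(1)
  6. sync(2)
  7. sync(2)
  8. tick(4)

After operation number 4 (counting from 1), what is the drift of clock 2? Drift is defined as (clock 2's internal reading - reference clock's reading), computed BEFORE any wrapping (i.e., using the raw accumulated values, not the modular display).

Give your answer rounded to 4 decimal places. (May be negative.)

After op 1 tick(3): ref=3.0000 raw=[3.6000 4.5000 3.3000 2.7000]
After op 2 tick(6): ref=9.0000 raw=[10.8000 13.5000 9.9000 8.1000]
After op 3 sync(2): ref=9.0000 raw=[10.8000 13.5000 9.0000 8.1000]
After op 4 tick(10): ref=19.0000 raw=[22.8000 28.5000 20.0000 17.1000]
Drift of clock 2 after op 4: 20.0000 - 19.0000 = 1.0000

Answer: 1.0000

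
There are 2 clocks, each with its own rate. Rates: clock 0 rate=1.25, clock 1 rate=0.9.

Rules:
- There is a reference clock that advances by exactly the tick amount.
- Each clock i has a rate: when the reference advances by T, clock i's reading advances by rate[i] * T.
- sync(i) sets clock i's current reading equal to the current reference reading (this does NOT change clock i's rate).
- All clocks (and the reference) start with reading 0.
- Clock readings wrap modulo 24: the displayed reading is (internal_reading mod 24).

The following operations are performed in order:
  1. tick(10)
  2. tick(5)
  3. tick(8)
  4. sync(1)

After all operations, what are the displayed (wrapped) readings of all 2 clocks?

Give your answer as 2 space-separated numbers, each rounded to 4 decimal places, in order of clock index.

After op 1 tick(10): ref=10.0000 raw=[12.5000 9.0000]
After op 2 tick(5): ref=15.0000 raw=[18.7500 13.5000]
After op 3 tick(8): ref=23.0000 raw=[28.7500 20.7000]
After op 4 sync(1): ref=23.0000 raw=[28.7500 23.0000]
Wrap final raw readings (mod 24): 28.7500 mod 24 = 4.7500; 23.0000 mod 24 = 23.0000

Answer: 4.7500 23.0000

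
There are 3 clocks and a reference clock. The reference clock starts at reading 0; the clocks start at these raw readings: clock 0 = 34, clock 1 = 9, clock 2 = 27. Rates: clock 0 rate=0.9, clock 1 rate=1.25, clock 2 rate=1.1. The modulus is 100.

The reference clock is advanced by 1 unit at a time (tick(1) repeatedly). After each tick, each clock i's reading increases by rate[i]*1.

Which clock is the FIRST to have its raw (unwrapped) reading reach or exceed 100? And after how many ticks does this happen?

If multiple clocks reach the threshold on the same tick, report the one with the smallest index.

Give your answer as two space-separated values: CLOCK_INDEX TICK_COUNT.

clock 0: start=34, rate=0.9, needs 100-34 = 66; ticks = ceil(66/0.9) = ceil(73.3333) = 74; reading at tick 74 = 34 + 0.9*74 = 100.6000
clock 1: start=9, rate=1.25, needs 100-9 = 91; ticks = ceil(91/1.25) = ceil(72.8000) = 73; reading at tick 73 = 9 + 1.25*73 = 100.2500
clock 2: start=27, rate=1.1, needs 100-27 = 73; ticks = ceil(73/1.1) = ceil(66.3636) = 67; reading at tick 67 = 27 + 1.1*67 = 100.7000
Minimum tick count = 67; winners = [2]; smallest index = 2

Answer: 2 67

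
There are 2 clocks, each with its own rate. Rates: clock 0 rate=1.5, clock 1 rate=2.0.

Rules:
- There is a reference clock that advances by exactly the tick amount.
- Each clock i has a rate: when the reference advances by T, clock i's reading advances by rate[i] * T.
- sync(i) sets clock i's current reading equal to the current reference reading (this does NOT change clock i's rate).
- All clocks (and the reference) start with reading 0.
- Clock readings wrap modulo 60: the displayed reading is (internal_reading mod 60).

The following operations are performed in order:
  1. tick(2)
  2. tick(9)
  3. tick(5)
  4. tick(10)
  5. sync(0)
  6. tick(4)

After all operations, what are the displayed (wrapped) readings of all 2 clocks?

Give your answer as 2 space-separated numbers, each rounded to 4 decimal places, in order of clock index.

Answer: 32.0000 0.0000

Derivation:
After op 1 tick(2): ref=2.0000 raw=[3.0000 4.0000]
After op 2 tick(9): ref=11.0000 raw=[16.5000 22.0000]
After op 3 tick(5): ref=16.0000 raw=[24.0000 32.0000]
After op 4 tick(10): ref=26.0000 raw=[39.0000 52.0000]
After op 5 sync(0): ref=26.0000 raw=[26.0000 52.0000]
After op 6 tick(4): ref=30.0000 raw=[32.0000 60.0000]
Wrap final raw readings (mod 60): 32.0000 mod 60 = 32.0000; 60.0000 mod 60 = 0.0000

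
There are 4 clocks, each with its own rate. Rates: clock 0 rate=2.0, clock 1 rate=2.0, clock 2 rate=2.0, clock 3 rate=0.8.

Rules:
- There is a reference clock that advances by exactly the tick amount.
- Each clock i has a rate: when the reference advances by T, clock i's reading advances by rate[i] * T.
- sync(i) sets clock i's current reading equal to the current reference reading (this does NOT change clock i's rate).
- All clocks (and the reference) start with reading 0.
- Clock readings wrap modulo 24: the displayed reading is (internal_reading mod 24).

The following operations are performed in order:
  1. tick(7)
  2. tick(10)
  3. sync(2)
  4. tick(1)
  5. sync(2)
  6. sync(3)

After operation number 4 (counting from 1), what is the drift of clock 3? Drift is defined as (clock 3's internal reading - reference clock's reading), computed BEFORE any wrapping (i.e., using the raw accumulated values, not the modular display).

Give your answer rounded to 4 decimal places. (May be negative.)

Answer: -3.6000

Derivation:
After op 1 tick(7): ref=7.0000 raw=[14.0000 14.0000 14.0000 5.6000]
After op 2 tick(10): ref=17.0000 raw=[34.0000 34.0000 34.0000 13.6000]
After op 3 sync(2): ref=17.0000 raw=[34.0000 34.0000 17.0000 13.6000]
After op 4 tick(1): ref=18.0000 raw=[36.0000 36.0000 19.0000 14.4000]
Drift of clock 3 after op 4: 14.4000 - 18.0000 = -3.6000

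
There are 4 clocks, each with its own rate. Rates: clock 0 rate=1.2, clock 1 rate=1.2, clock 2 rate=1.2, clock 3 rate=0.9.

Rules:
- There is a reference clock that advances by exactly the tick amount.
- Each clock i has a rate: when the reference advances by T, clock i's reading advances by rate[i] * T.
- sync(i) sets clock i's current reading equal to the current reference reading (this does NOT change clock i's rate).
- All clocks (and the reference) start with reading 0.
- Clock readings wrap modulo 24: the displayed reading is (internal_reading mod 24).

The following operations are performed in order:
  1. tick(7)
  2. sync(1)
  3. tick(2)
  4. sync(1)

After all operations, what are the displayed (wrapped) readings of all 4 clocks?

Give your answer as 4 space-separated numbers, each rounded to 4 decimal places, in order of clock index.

After op 1 tick(7): ref=7.0000 raw=[8.4000 8.4000 8.4000 6.3000]
After op 2 sync(1): ref=7.0000 raw=[8.4000 7.0000 8.4000 6.3000]
After op 3 tick(2): ref=9.0000 raw=[10.8000 9.4000 10.8000 8.1000]
After op 4 sync(1): ref=9.0000 raw=[10.8000 9.0000 10.8000 8.1000]
Wrap final raw readings (mod 24): 10.8000 mod 24 = 10.8000; 9.0000 mod 24 = 9.0000; 10.8000 mod 24 = 10.8000; 8.1000 mod 24 = 8.1000

Answer: 10.8000 9.0000 10.8000 8.1000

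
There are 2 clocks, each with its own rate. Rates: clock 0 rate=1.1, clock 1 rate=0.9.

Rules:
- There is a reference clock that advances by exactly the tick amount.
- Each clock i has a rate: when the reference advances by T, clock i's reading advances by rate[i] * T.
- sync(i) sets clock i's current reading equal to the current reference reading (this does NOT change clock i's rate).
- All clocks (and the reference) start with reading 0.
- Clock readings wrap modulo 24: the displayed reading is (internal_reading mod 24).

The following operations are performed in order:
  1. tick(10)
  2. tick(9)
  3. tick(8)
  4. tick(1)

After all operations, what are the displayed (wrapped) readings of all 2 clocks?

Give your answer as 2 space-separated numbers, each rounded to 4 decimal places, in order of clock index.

Answer: 6.8000 1.2000

Derivation:
After op 1 tick(10): ref=10.0000 raw=[11.0000 9.0000]
After op 2 tick(9): ref=19.0000 raw=[20.9000 17.1000]
After op 3 tick(8): ref=27.0000 raw=[29.7000 24.3000]
After op 4 tick(1): ref=28.0000 raw=[30.8000 25.2000]
Wrap final raw readings (mod 24): 30.8000 mod 24 = 6.8000; 25.2000 mod 24 = 1.2000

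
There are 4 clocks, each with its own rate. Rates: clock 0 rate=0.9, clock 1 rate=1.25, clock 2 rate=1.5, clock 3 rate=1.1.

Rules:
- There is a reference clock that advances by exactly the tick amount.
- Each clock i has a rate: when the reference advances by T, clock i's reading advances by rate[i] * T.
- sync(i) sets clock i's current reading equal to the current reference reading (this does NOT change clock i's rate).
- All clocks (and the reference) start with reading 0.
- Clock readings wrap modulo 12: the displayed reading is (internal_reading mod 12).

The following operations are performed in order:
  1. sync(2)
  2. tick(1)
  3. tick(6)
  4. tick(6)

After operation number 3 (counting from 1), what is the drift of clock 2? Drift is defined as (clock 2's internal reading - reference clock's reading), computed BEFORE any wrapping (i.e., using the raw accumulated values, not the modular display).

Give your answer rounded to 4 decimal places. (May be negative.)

Answer: 3.5000

Derivation:
After op 1 sync(2): ref=0.0000 raw=[0.0000 0.0000 0.0000 0.0000]
After op 2 tick(1): ref=1.0000 raw=[0.9000 1.2500 1.5000 1.1000]
After op 3 tick(6): ref=7.0000 raw=[6.3000 8.7500 10.5000 7.7000]
Drift of clock 2 after op 3: 10.5000 - 7.0000 = 3.5000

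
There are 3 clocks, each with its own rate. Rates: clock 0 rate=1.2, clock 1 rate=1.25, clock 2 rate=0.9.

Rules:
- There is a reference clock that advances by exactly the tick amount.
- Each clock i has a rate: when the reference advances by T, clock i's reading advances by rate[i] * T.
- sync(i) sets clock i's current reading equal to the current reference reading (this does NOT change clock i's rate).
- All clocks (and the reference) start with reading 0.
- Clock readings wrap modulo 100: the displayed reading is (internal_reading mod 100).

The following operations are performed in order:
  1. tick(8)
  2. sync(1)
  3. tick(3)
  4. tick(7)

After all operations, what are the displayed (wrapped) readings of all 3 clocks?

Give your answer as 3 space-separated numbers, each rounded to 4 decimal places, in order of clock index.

Answer: 21.6000 20.5000 16.2000

Derivation:
After op 1 tick(8): ref=8.0000 raw=[9.6000 10.0000 7.2000]
After op 2 sync(1): ref=8.0000 raw=[9.6000 8.0000 7.2000]
After op 3 tick(3): ref=11.0000 raw=[13.2000 11.7500 9.9000]
After op 4 tick(7): ref=18.0000 raw=[21.6000 20.5000 16.2000]
Wrap final raw readings (mod 100): 21.6000 mod 100 = 21.6000; 20.5000 mod 100 = 20.5000; 16.2000 mod 100 = 16.2000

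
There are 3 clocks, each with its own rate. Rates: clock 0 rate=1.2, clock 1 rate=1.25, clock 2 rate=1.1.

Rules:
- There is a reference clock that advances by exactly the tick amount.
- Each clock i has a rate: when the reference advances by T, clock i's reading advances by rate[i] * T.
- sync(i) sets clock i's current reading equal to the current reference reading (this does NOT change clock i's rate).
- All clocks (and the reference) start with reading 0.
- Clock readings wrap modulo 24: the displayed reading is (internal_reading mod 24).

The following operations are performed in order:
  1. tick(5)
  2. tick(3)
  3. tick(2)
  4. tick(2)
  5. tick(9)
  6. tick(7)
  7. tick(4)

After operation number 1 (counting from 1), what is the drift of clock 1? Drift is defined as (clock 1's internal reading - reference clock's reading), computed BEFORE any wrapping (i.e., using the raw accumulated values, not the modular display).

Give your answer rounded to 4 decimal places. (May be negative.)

Answer: 1.2500

Derivation:
After op 1 tick(5): ref=5.0000 raw=[6.0000 6.2500 5.5000]
Drift of clock 1 after op 1: 6.2500 - 5.0000 = 1.2500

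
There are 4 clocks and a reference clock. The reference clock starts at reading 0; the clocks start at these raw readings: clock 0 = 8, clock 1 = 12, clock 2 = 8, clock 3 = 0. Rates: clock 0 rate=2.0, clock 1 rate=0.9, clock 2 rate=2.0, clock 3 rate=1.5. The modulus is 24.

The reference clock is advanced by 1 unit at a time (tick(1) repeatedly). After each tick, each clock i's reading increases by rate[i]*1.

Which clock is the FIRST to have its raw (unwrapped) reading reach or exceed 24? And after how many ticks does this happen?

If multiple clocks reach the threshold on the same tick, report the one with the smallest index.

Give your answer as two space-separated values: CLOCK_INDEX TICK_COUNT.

clock 0: start=8, rate=2.0, needs 24-8 = 16; ticks = ceil(16/2.0) = ceil(8.0000) = 8; reading at tick 8 = 8 + 2.0*8 = 24.0000
clock 1: start=12, rate=0.9, needs 24-12 = 12; ticks = ceil(12/0.9) = ceil(13.3333) = 14; reading at tick 14 = 12 + 0.9*14 = 24.6000
clock 2: start=8, rate=2.0, needs 24-8 = 16; ticks = ceil(16/2.0) = ceil(8.0000) = 8; reading at tick 8 = 8 + 2.0*8 = 24.0000
clock 3: start=0, rate=1.5, needs 24-0 = 24; ticks = ceil(24/1.5) = ceil(16.0000) = 16; reading at tick 16 = 0 + 1.5*16 = 24.0000
Minimum tick count = 8; winners = [0, 2]; smallest index = 0

Answer: 0 8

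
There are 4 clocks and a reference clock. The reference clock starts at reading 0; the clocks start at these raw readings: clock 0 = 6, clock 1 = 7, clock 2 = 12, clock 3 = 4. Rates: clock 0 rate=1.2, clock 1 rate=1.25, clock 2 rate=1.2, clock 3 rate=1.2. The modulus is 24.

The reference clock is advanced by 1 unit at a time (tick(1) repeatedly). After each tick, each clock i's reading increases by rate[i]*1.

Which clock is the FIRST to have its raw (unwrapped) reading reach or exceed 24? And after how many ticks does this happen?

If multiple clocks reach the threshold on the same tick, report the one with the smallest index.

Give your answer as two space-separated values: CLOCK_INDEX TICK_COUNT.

Answer: 2 10

Derivation:
clock 0: start=6, rate=1.2, needs 24-6 = 18; ticks = ceil(18/1.2) = ceil(15.0000) = 15; reading at tick 15 = 6 + 1.2*15 = 24.0000
clock 1: start=7, rate=1.25, needs 24-7 = 17; ticks = ceil(17/1.25) = ceil(13.6000) = 14; reading at tick 14 = 7 + 1.25*14 = 24.5000
clock 2: start=12, rate=1.2, needs 24-12 = 12; ticks = ceil(12/1.2) = ceil(10.0000) = 10; reading at tick 10 = 12 + 1.2*10 = 24.0000
clock 3: start=4, rate=1.2, needs 24-4 = 20; ticks = ceil(20/1.2) = ceil(16.6667) = 17; reading at tick 17 = 4 + 1.2*17 = 24.4000
Minimum tick count = 10; winners = [2]; smallest index = 2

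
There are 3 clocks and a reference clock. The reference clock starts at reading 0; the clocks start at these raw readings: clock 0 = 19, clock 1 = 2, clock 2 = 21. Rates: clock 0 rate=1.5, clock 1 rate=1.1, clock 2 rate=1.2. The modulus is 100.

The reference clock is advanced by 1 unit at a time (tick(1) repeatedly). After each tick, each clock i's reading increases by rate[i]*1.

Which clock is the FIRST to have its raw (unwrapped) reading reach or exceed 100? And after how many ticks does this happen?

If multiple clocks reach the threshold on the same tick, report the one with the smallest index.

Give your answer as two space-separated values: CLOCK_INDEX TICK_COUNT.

clock 0: start=19, rate=1.5, needs 100-19 = 81; ticks = ceil(81/1.5) = ceil(54.0000) = 54; reading at tick 54 = 19 + 1.5*54 = 100.0000
clock 1: start=2, rate=1.1, needs 100-2 = 98; ticks = ceil(98/1.1) = ceil(89.0909) = 90; reading at tick 90 = 2 + 1.1*90 = 101.0000
clock 2: start=21, rate=1.2, needs 100-21 = 79; ticks = ceil(79/1.2) = ceil(65.8333) = 66; reading at tick 66 = 21 + 1.2*66 = 100.2000
Minimum tick count = 54; winners = [0]; smallest index = 0

Answer: 0 54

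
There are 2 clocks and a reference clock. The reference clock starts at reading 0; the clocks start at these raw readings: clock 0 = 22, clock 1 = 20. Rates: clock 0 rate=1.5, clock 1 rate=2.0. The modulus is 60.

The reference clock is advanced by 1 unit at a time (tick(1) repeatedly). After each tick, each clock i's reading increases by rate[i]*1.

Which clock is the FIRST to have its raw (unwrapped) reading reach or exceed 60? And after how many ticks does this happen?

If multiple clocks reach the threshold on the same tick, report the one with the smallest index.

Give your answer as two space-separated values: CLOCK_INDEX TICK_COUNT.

clock 0: start=22, rate=1.5, needs 60-22 = 38; ticks = ceil(38/1.5) = ceil(25.3333) = 26; reading at tick 26 = 22 + 1.5*26 = 61.0000
clock 1: start=20, rate=2.0, needs 60-20 = 40; ticks = ceil(40/2.0) = ceil(20.0000) = 20; reading at tick 20 = 20 + 2.0*20 = 60.0000
Minimum tick count = 20; winners = [1]; smallest index = 1

Answer: 1 20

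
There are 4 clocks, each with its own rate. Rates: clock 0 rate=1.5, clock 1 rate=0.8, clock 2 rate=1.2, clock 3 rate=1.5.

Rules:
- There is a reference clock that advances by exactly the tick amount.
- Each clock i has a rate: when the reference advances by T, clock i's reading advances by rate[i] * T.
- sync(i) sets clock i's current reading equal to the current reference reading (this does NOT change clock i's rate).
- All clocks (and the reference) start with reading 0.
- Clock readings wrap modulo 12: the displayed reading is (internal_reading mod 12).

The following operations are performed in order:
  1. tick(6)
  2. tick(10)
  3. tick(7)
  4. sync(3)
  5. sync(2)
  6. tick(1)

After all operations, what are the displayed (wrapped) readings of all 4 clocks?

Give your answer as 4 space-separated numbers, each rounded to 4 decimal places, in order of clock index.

Answer: 0.0000 7.2000 0.2000 0.5000

Derivation:
After op 1 tick(6): ref=6.0000 raw=[9.0000 4.8000 7.2000 9.0000]
After op 2 tick(10): ref=16.0000 raw=[24.0000 12.8000 19.2000 24.0000]
After op 3 tick(7): ref=23.0000 raw=[34.5000 18.4000 27.6000 34.5000]
After op 4 sync(3): ref=23.0000 raw=[34.5000 18.4000 27.6000 23.0000]
After op 5 sync(2): ref=23.0000 raw=[34.5000 18.4000 23.0000 23.0000]
After op 6 tick(1): ref=24.0000 raw=[36.0000 19.2000 24.2000 24.5000]
Wrap final raw readings (mod 12): 36.0000 mod 12 = 0.0000; 19.2000 mod 12 = 7.2000; 24.2000 mod 12 = 0.2000; 24.5000 mod 12 = 0.5000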